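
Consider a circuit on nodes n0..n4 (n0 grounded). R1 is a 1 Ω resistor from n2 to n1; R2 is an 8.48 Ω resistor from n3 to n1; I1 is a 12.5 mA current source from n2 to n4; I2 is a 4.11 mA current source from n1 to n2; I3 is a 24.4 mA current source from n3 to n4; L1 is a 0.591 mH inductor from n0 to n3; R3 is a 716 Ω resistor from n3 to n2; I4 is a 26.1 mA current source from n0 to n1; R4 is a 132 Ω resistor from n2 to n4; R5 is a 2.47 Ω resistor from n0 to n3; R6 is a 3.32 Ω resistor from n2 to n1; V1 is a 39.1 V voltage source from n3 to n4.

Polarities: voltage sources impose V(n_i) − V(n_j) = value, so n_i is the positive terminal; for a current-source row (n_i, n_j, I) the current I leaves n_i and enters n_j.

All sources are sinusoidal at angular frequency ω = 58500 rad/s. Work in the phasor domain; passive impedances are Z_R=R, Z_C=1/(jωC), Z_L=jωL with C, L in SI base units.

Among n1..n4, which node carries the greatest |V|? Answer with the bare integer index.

Element admittances at ω=58500 rad/s:
  Y(R1) = 1.000+0.000j S between n2,n1
  Y(R2) = 0.1179+0.000j S between n3,n1
  I1: injects 0.0125 A into n4 (from n2)
  I2: injects 0.00411 A into n2 (from n1)
  I3: injects 0.0244 A into n4 (from n3)
  Y(L1) = 0.000-0.02892j S between n0,n3
  Y(R3) = 0.001397+0.000j S between n3,n2
  I4: injects 0.0261 A into n1 (from n0)
  Y(R4) = 0.007576+0.000j S between n2,n4
  Y(R5) = 0.4049+0.000j S between n0,n3
  Y(R6) = 0.3012+0.000j S between n2,n1
  V1: constraint V(n3)−V(n4) = 39.1
Assemble and solve the 5×5 MNA system:
  V(n1)=-2.148+0.004582j  V(n2)=-2.365+0.004582j  V(n3)=0.06414+0.004582j  V(n4)=-39.04+0.004582j
  i(V1)=-0.3147+0.000j

4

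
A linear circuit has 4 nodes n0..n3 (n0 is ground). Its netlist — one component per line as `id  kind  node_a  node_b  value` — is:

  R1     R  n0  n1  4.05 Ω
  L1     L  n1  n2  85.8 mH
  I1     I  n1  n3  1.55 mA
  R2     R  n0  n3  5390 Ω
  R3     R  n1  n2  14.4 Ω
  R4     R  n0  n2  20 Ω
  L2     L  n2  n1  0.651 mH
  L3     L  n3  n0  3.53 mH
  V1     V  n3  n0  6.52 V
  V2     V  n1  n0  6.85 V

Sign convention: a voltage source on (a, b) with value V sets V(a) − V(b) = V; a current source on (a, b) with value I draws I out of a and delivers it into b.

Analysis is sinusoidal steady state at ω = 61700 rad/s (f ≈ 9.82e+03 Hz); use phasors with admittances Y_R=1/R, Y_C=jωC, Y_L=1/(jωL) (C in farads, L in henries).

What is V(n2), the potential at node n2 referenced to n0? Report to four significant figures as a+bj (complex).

MNA unknowns: 3 node voltages V₁..V_3 plus 2 source currents (V1, V2)
R1: Y=0.2469+0.000j on G[0,1]
L1: Y=0.000-0.0001889j on G[1,2]
I1: z[1]−=0.00155, z[3]+=0.00155
R2: Y=0.0001855+0.000j on G[0,3]
R3: Y=0.06944+0.000j on G[1,2]
R4: Y=0.05000+0.000j on G[0,2]
L2: Y=0.000-0.02490j on G[2,1]
L3: Y=0.000-0.004591j on G[3,0]
V1: row V3−V0=6.52, i_V1 at 3,0
V2: row V1−V0=6.85, i_V2 at 1,0
solve → V1=6.850+0.000j, V2=4.104-0.5768j, V3=6.520+0.000j
aux → i_V1=0.0003404+0.02994j, i_V2=-1.898+0.02884j

4.104-0.5768j V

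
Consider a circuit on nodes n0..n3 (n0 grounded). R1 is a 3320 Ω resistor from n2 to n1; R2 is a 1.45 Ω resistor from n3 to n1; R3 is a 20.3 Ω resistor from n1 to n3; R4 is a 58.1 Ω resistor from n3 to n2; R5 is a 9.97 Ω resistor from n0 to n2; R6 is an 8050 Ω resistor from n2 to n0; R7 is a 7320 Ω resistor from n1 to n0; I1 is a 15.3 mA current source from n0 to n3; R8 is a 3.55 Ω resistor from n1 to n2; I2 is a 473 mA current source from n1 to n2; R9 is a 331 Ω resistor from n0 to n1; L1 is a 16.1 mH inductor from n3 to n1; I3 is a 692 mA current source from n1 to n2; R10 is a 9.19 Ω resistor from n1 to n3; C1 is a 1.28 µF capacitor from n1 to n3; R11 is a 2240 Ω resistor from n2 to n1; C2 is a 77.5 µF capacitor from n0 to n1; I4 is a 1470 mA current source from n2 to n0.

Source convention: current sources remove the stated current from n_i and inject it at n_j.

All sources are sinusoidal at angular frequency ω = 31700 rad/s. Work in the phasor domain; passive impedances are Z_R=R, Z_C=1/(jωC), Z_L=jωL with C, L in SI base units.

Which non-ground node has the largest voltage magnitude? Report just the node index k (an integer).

2

Element admittances at ω=31700 rad/s:
  Y(R1) = 0.0003012+0.000j S between n2,n1
  Y(R2) = 0.6897+0.000j S between n3,n1
  Y(R3) = 0.04926+0.000j S between n1,n3
  Y(R4) = 0.01721+0.000j S between n3,n2
  Y(R5) = 0.1003+0.000j S between n0,n2
  Y(R6) = 0.0001242+0.000j S between n2,n0
  Y(R7) = 0.0001366+0.000j S between n1,n0
  I1: injects 0.0153 A into n3 (from n0)
  Y(R8) = 0.2817+0.000j S between n1,n2
  I2: injects 0.473 A into n2 (from n1)
  Y(R9) = 0.003021+0.000j S between n0,n1
  Y(L1) = 0.000-0.001959j S between n3,n1
  I3: injects 0.692 A into n2 (from n1)
  Y(R10) = 0.1088+0.000j S between n1,n3
  Y(C1) = 0.000+0.04058j S between n1,n3
  Y(R11) = 0.0004464+0.000j S between n2,n1
  Y(C2) = 0.000+2.457j S between n0,n1
  I4: injects 1.47 A into n0 (from n2)
Assemble and solve the 3×3 MNA system:
  V(n1)=-0.01787+0.5604j  V(n2)=-0.7756+0.4196j  V(n3)=-0.01539+0.5575j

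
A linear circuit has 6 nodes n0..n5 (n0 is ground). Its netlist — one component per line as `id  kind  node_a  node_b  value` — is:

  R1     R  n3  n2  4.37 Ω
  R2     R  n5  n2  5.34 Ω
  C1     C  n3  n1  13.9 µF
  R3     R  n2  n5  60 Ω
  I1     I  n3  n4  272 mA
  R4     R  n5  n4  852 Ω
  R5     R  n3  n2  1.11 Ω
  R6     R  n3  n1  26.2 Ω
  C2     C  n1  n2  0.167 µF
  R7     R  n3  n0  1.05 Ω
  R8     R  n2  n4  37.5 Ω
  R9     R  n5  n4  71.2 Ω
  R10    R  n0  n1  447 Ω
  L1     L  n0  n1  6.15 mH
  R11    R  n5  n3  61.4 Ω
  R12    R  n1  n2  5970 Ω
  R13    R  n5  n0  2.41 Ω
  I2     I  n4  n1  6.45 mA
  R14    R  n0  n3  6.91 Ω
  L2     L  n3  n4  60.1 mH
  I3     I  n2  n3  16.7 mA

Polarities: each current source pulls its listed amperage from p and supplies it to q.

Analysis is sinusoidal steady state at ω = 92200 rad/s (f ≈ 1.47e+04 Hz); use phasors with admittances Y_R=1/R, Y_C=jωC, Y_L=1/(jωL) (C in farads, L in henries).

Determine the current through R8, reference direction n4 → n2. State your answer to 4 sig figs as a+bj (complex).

MNA unknowns: 5 node voltages V₁..V_5
R1: Y=0.2288+0.000j on G[3,2]
R2: Y=0.1873+0.000j on G[5,2]
C1: Y=0.000+1.282j on G[3,1]
R3: Y=0.01667+0.000j on G[2,5]
I1: z[3]−=0.272, z[4]+=0.272
R4: Y=0.001174+0.000j on G[5,4]
R5: Y=0.9009+0.000j on G[3,2]
R6: Y=0.03817+0.000j on G[3,1]
C2: Y=0.000+0.01540j on G[1,2]
R7: Y=0.9524+0.000j on G[3,0]
R8: Y=0.02667+0.000j on G[2,4]
R9: Y=0.01404+0.000j on G[5,4]
R10: Y=0.002237+0.000j on G[0,1]
L1: Y=0.000-0.001764j on G[0,1]
R11: Y=0.01629+0.000j on G[5,3]
R12: Y=0.0001675+0.000j on G[1,2]
R13: Y=0.4149+0.000j on G[5,0]
I2: z[4]−=0.00645, z[1]+=0.00645
R14: Y=0.1447+0.000j on G[0,3]
L2: Y=0.000-0.0001805j on G[3,4]
I3: z[2]−=0.0167, z[3]+=0.0167
solve → V1=-0.06465-0.005251j, V2=0.08553-0.001280j, V3=-0.06653-0.0001821j, V4=6.458+0.02738j, V5=0.1763+0.0002350j

0.1699+0.0007643j A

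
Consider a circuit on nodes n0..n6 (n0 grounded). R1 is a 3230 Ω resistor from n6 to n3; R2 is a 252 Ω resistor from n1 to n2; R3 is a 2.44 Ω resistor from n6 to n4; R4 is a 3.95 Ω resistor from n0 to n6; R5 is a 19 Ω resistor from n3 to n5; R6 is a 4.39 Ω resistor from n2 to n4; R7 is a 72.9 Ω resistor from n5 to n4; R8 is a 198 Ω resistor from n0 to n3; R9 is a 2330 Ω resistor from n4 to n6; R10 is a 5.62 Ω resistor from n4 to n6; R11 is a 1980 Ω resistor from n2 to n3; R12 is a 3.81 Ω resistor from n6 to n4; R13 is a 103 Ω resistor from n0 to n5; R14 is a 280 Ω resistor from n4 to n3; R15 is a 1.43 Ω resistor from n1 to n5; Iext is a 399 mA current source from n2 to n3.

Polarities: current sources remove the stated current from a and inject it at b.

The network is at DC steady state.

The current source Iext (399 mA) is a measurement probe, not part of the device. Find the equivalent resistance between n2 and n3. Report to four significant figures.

MNA unknowns: 6 node voltages V₁..V_6
R1: Y=0.0003096 on G[6,3]
R2: Y=0.003968 on G[1,2]
R3: Y=0.4098 on G[6,4]
R4: Y=0.2532 on G[0,6]
R5: Y=0.05263 on G[3,5]
R6: Y=0.2278 on G[2,4]
R7: Y=0.01372 on G[5,4]
R8: Y=0.005051 on G[0,3]
R9: Y=0.0004292 on G[4,6]
R10: Y=0.1779 on G[4,6]
R11: Y=0.0005051 on G[2,3]
R12: Y=0.2625 on G[6,4]
R13: Y=0.009709 on G[0,5]
R14: Y=0.003571 on G[4,3]
R15: Y=0.6993 on G[1,5]
Iext: z[2]−=0.399, z[3]+=0.399
solve → V1=8.827, V2=-2.329, V3=13.90, V4=-0.8074, V5=8.890, V6=-0.6182

R_eq = 40.67 Ω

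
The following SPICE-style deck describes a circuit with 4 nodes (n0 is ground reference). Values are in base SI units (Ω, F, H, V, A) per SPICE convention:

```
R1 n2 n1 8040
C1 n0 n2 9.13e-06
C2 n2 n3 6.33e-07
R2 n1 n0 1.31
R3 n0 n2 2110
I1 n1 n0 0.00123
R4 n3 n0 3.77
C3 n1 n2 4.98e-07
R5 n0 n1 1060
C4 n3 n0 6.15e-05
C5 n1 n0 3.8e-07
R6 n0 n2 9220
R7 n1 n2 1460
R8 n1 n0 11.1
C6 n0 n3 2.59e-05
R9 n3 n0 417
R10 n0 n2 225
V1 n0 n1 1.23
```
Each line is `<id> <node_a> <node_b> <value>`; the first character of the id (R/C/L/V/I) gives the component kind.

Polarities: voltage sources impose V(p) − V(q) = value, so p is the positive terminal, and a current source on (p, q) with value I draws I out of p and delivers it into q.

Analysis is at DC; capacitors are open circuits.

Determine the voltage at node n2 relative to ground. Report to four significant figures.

-0.1706 V

Apply KCL at each of the 3 non-ground nodes and solve the resulting linear system.
Node n1: branches {R1, R2, I1, C3, R5, C5, R7, R8, V1} → V_1 = -1.230
Node n2: branches {R1, C1, C2, R3, C3, R6, R7, R10} → V_2 = -0.1706
Node n3: branches {C2, R4, C4, C6, R9} → V_3 = 0.000
Source currents: i(V1)=-1.051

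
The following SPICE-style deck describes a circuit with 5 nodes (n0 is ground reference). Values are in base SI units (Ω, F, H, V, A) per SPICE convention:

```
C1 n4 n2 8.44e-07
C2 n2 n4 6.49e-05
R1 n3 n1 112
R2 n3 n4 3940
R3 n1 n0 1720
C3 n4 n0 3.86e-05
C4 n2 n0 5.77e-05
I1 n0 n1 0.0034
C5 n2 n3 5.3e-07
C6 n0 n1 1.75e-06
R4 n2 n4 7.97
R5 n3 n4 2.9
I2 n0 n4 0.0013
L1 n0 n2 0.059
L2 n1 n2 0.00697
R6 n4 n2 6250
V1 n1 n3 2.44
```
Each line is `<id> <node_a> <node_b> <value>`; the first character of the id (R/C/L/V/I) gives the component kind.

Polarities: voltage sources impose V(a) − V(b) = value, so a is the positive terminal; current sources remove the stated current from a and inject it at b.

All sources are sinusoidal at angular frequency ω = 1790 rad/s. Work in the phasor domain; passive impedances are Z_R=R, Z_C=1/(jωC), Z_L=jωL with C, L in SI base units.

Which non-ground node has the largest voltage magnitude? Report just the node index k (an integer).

Apply KCL at each of the 4 non-ground nodes and solve the resulting linear system.
Node n1: branches {R1, R3, I1, C6, L2, V1} → V_1 = 2.243+1.121j
Node n2: branches {C1, C2, C4, C5, R4, L1, L2, R6} → V_2 = -0.1988-0.4982j
Node n3: branches {R1, R2, C5, R5, V1} → V_3 = -0.1967+1.121j
Node n4: branches {C1, C2, R2, C3, R4, R5, I2, R6} → V_4 = 0.1588+0.5764j
Source currents: i(V1)=-0.1460+0.1881j

1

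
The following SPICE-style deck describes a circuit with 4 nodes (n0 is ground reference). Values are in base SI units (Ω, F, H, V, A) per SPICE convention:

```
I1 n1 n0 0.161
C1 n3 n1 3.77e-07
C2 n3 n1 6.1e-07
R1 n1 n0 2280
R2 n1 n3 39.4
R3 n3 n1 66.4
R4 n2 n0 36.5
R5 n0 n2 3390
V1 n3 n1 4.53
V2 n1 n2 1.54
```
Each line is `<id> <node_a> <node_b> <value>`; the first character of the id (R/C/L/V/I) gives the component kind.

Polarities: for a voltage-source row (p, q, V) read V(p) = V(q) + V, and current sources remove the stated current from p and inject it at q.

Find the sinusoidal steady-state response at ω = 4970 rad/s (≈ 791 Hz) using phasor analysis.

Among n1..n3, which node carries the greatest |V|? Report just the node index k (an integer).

2

Apply KCL at each of the 3 non-ground nodes and solve the resulting linear system.
Node n1: branches {I1, C1, C2, R1, R2, R3, V1, V2} → V_1 = -4.207+0.000j
Node n2: branches {R4, R5, V2} → V_2 = -5.747+0.000j
Node n3: branches {C1, C2, R2, R3, V1} → V_3 = 0.3227+0.000j
Source currents: i(V1)=-0.1832-0.02222j, i(V2)=-0.1592+0.000j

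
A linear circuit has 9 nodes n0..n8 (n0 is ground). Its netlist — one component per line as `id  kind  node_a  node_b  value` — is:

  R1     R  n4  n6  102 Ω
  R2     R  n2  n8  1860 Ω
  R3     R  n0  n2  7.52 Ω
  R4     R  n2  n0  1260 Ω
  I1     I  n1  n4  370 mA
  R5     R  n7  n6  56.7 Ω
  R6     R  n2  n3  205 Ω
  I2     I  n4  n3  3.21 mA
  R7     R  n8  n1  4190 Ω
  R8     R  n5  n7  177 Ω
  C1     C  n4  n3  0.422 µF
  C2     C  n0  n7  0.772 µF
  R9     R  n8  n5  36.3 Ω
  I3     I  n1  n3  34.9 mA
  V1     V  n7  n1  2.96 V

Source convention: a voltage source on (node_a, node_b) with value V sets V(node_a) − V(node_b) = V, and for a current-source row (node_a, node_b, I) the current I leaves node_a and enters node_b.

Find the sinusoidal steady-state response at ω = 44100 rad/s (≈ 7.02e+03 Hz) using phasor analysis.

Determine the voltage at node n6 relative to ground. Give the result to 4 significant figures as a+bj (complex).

12.56+3.054j V

Element admittances at ω=44100 rad/s:
  Y(R1) = 0.009804+0.000j S between n4,n6
  Y(R2) = 0.0005376+0.000j S between n2,n8
  Y(R3) = 0.1330+0.000j S between n0,n2
  Y(R4) = 0.0007937+0.000j S between n2,n0
  I1: injects 0.37 A into n4 (from n1)
  Y(R5) = 0.01764+0.000j S between n7,n6
  Y(R6) = 0.004878+0.000j S between n2,n3
  I2: injects 0.00321 A into n3 (from n4)
  Y(R7) = 0.0002387+0.000j S between n8,n1
  Y(R8) = 0.005650+0.000j S between n5,n7
  Y(C1) = 0.000+0.01861j S between n4,n3
  Y(C2) = 0.000+0.03405j S between n0,n7
  Y(R9) = 0.02755+0.000j S between n8,n5
  I3: injects 0.0349 A into n3 (from n1)
  V1: constraint V(n7)−V(n1) = 2.96
Assemble and solve the 9×9 MNA system:
  V(n1)=-3.950+4.840j  V(n2)=1.232+0.2521j  V(n3)=35.24+6.709j  V(n4)=36.94-0.1587j  V(n5)=-0.9163+4.465j  V(n6)=12.56+3.054j  V(n7)=-0.9904+4.840j  V(n8)=-0.9011+4.388j
  i(V1)=0.4042+0.0001077j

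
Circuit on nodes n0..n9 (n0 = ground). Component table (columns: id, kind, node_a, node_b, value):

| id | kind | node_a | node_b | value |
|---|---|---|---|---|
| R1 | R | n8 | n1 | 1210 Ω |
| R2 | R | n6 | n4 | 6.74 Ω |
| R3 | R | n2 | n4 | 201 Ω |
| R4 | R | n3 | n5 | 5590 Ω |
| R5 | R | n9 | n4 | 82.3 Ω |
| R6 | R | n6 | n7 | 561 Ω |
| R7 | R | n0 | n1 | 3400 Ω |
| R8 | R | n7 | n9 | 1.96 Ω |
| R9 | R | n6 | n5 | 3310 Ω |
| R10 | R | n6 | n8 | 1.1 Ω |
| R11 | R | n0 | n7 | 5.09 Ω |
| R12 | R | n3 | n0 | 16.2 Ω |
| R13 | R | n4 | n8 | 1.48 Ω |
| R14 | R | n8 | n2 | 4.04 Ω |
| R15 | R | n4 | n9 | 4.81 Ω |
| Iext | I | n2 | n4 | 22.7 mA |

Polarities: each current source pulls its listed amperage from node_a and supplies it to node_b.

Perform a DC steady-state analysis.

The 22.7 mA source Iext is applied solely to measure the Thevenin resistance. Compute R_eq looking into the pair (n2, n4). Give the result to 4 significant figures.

MNA unknowns: 9 node voltages V₁..V_9
R1: Y=0.0008264 on G[8,1]
R2: Y=0.1484 on G[6,4]
R3: Y=0.004975 on G[2,4]
R4: Y=0.0001789 on G[3,5]
R5: Y=0.01215 on G[9,4]
R6: Y=0.001783 on G[6,7]
R7: Y=0.0002941 on G[0,1]
R8: Y=0.5102 on G[7,9]
R9: Y=0.0003021 on G[6,5]
R10: Y=0.9091 on G[6,8]
R11: Y=0.1965 on G[0,7]
R12: Y=0.06173 on G[3,0]
R13: Y=0.6757 on G[4,8]
R14: Y=0.2475 on G[8,2]
R15: Y=0.2079 on G[4,9]
Iext: z[2]−=0.0227, z[4]+=0.0227
solve → V1=-0.02000, V2=-0.1165, V3=-4.218e-05, V4=0.0003681, V5=-0.01460, V6=-0.02322, V7=4.319e-05, V8=-0.02711, V9=0.0001411

R_eq = 5.147 Ω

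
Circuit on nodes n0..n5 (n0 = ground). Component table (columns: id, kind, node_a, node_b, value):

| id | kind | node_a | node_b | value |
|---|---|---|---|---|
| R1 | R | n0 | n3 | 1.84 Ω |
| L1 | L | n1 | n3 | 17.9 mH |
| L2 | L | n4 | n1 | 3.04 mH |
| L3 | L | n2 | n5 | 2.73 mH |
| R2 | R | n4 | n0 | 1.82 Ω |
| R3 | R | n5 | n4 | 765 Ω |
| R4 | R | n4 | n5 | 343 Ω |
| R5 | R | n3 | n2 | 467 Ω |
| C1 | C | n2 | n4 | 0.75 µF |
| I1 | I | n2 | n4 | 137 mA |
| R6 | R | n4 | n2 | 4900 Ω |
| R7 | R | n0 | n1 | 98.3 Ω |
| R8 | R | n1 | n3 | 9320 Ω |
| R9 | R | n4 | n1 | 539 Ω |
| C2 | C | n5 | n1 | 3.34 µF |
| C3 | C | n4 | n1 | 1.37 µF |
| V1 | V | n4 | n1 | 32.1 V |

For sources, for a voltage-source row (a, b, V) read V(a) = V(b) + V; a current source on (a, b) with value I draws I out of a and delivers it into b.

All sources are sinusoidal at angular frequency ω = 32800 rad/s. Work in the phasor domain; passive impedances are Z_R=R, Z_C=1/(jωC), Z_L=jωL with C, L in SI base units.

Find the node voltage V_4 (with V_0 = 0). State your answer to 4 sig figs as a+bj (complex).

Element admittances at ω=32800 rad/s:
  Y(R1) = 0.5435+0.000j S between n0,n3
  Y(L1) = 0.000-0.001703j S between n1,n3
  Y(L2) = 0.000-0.01003j S between n4,n1
  Y(L3) = 0.000-0.01117j S between n2,n5
  Y(R2) = 0.5495+0.000j S between n4,n0
  Y(R3) = 0.001307+0.000j S between n5,n4
  Y(R4) = 0.002915+0.000j S between n4,n5
  Y(R5) = 0.002141+0.000j S between n3,n2
  Y(C1) = 0.000+0.02460j S between n2,n4
  I1: injects 0.137 A into n4 (from n2)
  Y(R6) = 0.0002041+0.000j S between n4,n2
  Y(R7) = 0.01017+0.000j S between n0,n1
  Y(R8) = 0.0001073+0.000j S between n1,n3
  Y(R9) = 0.001855+0.000j S between n4,n1
  Y(C2) = 0.000+0.1096j S between n5,n1
  Y(C3) = 0.000+0.04494j S between n4,n1
  V1: constraint V(n4)−V(n1) = 32.1
Assemble and solve the 6×6 MNA system:
  V(n1)=-31.62-0.1659j  V(n2)=29.64+18.32j  V(n3)=0.1090+0.1709j  V(n4)=0.4776-0.1659j  V(n5)=-38.41-3.933j
  i(V1)=-0.7979-0.3241j

0.4776-0.1659j V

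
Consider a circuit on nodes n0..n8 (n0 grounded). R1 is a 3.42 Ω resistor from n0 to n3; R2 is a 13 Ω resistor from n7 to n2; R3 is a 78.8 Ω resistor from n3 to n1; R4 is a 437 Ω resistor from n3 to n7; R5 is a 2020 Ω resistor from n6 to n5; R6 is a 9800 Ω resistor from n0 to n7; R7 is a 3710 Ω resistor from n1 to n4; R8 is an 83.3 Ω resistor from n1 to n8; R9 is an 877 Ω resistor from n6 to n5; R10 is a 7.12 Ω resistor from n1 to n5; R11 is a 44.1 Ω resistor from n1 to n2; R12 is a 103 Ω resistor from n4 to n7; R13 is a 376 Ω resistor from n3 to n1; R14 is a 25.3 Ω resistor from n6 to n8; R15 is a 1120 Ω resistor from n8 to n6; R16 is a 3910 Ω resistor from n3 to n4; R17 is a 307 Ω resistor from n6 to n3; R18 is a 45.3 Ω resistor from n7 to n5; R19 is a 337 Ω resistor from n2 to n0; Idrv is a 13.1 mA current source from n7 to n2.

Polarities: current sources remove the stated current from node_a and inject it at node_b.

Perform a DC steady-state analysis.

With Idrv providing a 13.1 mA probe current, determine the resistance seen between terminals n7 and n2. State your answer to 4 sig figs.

R_eq = 11.27 Ω

Apply KCL at each of the 8 non-ground nodes and solve the resulting linear system.
Node n1: branches {R3, R7, R8, R10, R11, R13} → V_1 = -9.988e-05
Node n2: branches {R2, R11, R19, Idrv} → V_2 = 0.06802
Node n3: branches {R1, R3, R4, R13, R16, R17} → V_3 = -0.0006625
Node n4: branches {R7, R12, R16} → V_4 = -0.07551
Node n5: branches {R5, R9, R10, R18} → V_5 = -0.01080
Node n6: branches {R5, R9, R14, R15, R17} → V_6 = -0.001466
Node n7: branches {R2, R4, R6, R12, R18, Idrv} → V_7 = -0.07958
Node n8: branches {R8, R14, R15} → V_8 = -0.001153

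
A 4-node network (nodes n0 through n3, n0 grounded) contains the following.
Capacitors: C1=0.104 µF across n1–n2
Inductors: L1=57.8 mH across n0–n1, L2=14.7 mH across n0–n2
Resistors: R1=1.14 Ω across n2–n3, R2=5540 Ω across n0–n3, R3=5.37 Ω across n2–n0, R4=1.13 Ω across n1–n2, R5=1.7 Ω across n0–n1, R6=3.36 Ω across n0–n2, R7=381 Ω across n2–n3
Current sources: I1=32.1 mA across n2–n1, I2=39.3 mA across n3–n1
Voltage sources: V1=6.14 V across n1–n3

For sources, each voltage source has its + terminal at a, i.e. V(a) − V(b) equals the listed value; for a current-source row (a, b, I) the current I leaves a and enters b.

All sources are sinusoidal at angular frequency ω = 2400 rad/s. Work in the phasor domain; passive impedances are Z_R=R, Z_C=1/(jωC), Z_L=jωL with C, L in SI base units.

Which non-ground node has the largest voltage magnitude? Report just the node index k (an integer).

Element admittances at ω=2400 rad/s:
  Y(C1) = 0.000+0.0002496j S between n1,n2
  Y(L1) = 0.000-0.007209j S between n0,n1
  Y(R1) = 0.8772+0.000j S between n2,n3
  Y(L2) = 0.000-0.02834j S between n0,n2
  I1: injects 0.0321 A into n1 (from n2)
  I2: injects 0.0393 A into n1 (from n3)
  Y(R2) = 0.0001805+0.000j S between n0,n3
  Y(R3) = 0.1862+0.000j S between n2,n0
  Y(R4) = 0.8850+0.000j S between n1,n2
  Y(R5) = 0.5882+0.000j S between n0,n1
  Y(R6) = 0.2976+0.000j S between n0,n2
  Y(R7) = 0.002625+0.000j S between n2,n3
  V1: constraint V(n1)−V(n3) = 6.14
Assemble and solve the 4×4 MNA system:
  V(n1)=1.210-0.02484j  V(n2)=-1.467-0.03768j  V(n3)=-4.930-0.02484j
  i(V1)=-3.009+0.01130j

3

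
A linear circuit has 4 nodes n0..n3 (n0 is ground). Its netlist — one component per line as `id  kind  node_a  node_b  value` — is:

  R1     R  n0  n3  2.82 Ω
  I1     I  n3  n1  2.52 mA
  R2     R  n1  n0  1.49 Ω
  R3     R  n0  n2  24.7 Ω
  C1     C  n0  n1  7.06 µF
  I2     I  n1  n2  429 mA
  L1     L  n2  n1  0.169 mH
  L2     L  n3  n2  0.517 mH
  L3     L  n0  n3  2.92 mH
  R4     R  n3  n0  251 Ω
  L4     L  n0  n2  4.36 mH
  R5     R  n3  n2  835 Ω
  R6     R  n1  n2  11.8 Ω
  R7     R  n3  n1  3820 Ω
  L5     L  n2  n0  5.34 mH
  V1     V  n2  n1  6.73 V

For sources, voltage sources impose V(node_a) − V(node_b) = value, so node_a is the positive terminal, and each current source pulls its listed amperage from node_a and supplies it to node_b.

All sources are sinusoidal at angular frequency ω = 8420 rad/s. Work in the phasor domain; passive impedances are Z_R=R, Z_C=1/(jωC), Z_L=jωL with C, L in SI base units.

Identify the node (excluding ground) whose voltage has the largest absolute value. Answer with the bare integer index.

2

MNA unknowns: 3 node voltages V₁..V_3 plus 1 source current (V1)
R1: Y=0.3546+0.000j on G[0,3]
I1: z[3]−=0.00252, z[1]+=0.00252
R2: Y=0.6711+0.000j on G[1,0]
R3: Y=0.04049+0.000j on G[0,2]
C1: Y=0.000+0.05945j on G[0,1]
I2: z[1]−=0.429, z[2]+=0.429
L1: Y=0.000-0.7028j on G[2,1]
L2: Y=0.000-0.2297j on G[3,2]
L3: Y=0.000-0.04067j on G[0,3]
R4: Y=0.003984+0.000j on G[3,0]
L4: Y=0.000-0.02724j on G[0,2]
R5: Y=0.001198+0.000j on G[3,2]
R6: Y=0.08475+0.000j on G[1,2]
R7: Y=0.0002618+0.000j on G[3,1]
L5: Y=0.000-0.02224j on G[2,0]
V1: row V2−V1=6.73, i_V1 at 2,1
solve → V1=-1.394+1.480j, V2=5.336+1.480j, V3=2.242-1.715j
aux → i_V1=-1.168+5.641j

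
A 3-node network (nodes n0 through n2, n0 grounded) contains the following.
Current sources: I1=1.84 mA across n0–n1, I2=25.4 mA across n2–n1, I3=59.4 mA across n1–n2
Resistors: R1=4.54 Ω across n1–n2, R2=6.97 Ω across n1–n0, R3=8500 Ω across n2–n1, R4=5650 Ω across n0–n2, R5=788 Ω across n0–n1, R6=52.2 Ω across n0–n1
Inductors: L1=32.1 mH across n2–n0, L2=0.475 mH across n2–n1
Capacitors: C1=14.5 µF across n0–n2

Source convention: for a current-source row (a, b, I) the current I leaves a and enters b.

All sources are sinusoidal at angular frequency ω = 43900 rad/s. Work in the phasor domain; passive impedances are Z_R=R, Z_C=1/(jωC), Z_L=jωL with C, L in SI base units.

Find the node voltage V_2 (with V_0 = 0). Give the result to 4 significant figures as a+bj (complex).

MNA unknowns: 2 node voltages V₁..V_2
I1: z[0]−=0.00184, z[1]+=0.00184
R1: Y=0.2203+0.000j on G[1,2]
L1: Y=0.000-0.0007096j on G[2,0]
R2: Y=0.1435+0.000j on G[1,0]
R3: Y=0.0001176+0.000j on G[2,1]
I2: z[2]−=0.0254, z[1]+=0.0254
R4: Y=0.0001770+0.000j on G[0,2]
C1: Y=0.000+0.6365j on G[0,2]
R5: Y=0.001269+0.000j on G[0,1]
L2: Y=0.000-0.04796j on G[2,1]
R6: Y=0.01916+0.000j on G[0,1]
I3: z[1]−=0.0594, z[2]+=0.0594
solve → V1=-0.08001-0.02425j, V2=0.006258-0.02352j

0.006258-0.02352j V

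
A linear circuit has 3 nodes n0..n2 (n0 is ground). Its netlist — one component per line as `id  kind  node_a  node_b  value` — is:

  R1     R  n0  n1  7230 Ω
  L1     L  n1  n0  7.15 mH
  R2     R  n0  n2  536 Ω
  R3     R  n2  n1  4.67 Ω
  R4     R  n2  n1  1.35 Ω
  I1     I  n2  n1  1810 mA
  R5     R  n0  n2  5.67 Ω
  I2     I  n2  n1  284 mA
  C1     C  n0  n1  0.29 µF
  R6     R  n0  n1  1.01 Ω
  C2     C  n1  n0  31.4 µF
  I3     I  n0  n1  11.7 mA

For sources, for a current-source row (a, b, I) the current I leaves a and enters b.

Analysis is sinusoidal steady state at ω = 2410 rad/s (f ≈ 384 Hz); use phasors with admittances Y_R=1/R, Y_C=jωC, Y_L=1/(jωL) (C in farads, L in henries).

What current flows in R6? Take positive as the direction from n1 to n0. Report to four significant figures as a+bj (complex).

0.2960-0.004761j A

MNA unknowns: 2 node voltages V₁..V_2
R1: Y=0.0001383+0.000j on G[0,1]
L1: Y=0.000-0.05803j on G[1,0]
R2: Y=0.001866+0.000j on G[0,2]
R3: Y=0.2141+0.000j on G[2,1]
R4: Y=0.7407+0.000j on G[2,1]
I1: z[2]−=1.81, z[1]+=1.81
R5: Y=0.1764+0.000j on G[0,2]
I2: z[2]−=0.284, z[1]+=0.284
C1: Y=0.000+0.0006989j on G[0,1]
R6: Y=0.9901+0.000j on G[0,1]
C2: Y=0.000+0.07567j on G[1,0]
I3: z[0]−=0.0117, z[1]+=0.0117
solve → V1=0.2990-0.004808j, V2=-1.596-0.004052j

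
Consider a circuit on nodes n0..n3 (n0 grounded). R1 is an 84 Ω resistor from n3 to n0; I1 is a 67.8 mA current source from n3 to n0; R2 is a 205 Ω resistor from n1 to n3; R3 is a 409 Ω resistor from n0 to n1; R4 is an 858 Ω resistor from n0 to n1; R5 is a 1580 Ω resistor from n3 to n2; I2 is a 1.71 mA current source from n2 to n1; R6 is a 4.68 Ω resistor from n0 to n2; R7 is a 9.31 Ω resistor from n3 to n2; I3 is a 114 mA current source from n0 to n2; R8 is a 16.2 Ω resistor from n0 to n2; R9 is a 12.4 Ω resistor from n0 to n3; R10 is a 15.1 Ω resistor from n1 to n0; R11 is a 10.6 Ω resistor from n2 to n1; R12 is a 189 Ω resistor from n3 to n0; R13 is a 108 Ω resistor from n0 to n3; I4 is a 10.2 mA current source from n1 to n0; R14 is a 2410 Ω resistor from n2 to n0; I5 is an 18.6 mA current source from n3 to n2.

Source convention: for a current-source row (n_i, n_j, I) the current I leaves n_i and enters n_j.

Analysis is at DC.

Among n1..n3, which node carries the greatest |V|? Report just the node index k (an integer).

Apply KCL at each of the 3 non-ground nodes and solve the resulting linear system.
Node n1: branches {R2, R3, R4, I2, R10, R11, I4} → V_1 = 0.06617
Node n2: branches {R5, I2, R6, R7, I3, R8, R11, R14, I5} → V_2 = 0.2231
Node n3: branches {R1, I1, R2, R5, R7, R9, R12, R13, I5} → V_3 = -0.2816

3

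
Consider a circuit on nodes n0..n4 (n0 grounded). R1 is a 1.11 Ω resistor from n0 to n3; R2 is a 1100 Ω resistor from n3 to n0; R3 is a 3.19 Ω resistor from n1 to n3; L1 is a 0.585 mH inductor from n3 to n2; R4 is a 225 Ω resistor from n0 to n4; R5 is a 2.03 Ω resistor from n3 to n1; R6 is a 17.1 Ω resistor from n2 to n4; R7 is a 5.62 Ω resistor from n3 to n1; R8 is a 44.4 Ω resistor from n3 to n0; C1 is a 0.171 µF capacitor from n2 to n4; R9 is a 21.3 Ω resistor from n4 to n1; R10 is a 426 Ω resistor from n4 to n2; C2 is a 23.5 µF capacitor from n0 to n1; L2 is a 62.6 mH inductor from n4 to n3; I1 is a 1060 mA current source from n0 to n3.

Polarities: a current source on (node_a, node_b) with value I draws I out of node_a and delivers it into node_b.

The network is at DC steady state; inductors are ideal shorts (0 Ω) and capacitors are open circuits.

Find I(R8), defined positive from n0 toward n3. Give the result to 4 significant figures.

Apply KCL at each of the 4 non-ground nodes and solve the resulting linear system.
Node n1: branches {R3, R5, R7, R9, C2} → V_1 = 1.141
Node n2: branches {L1, R6, C1, R10} → V_2 = 1.141
Node n3: branches {R1, R2, R3, L1, R5, R7, R8, L2, I1} → V_3 = 1.141
Node n4: branches {R4, R6, C1, R9, R10, L2} → V_4 = 1.141
Source currents: i(L1)=0.000, i(L2)=-0.005072

-0.02570 A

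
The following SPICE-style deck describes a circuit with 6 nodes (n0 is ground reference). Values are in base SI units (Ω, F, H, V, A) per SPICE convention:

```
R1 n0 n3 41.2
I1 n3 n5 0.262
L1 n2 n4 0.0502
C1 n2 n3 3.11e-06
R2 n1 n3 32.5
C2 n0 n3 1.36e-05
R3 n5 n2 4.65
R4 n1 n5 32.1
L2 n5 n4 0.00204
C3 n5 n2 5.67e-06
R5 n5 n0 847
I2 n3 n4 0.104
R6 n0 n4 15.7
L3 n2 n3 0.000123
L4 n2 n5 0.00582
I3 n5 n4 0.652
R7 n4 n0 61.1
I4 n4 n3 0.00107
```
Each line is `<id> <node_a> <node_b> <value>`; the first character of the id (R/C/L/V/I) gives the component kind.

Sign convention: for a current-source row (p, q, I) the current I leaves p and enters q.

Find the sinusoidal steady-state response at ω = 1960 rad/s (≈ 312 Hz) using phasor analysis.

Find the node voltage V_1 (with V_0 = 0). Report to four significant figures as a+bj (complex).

-1.114-1.805j V

Element admittances at ω=1960 rad/s:
  Y(R1) = 0.02427+0.000j S between n0,n3
  I1: injects 0.262 A into n5 (from n3)
  Y(L1) = 0.000-0.01016j S between n2,n4
  Y(C1) = 0.000+0.006096j S between n2,n3
  Y(R2) = 0.03077+0.000j S between n1,n3
  Y(C2) = 0.000+0.02666j S between n0,n3
  Y(R3) = 0.2151+0.000j S between n5,n2
  Y(R4) = 0.03115+0.000j S between n1,n5
  Y(L2) = 0.000-0.2501j S between n5,n4
  Y(C3) = 0.000+0.01111j S between n5,n2
  Y(R5) = 0.001181+0.000j S between n5,n0
  I2: injects 0.104 A into n4 (from n3)
  Y(R6) = 0.06369+0.000j S between n0,n4
  Y(L3) = 0.000-4.148j S between n2,n3
  Y(L4) = 0.000-0.08766j S between n2,n5
  I3: injects 0.652 A into n4 (from n5)
  Y(R7) = 0.01637+0.000j S between n4,n0
  I4: injects 0.00107 A into n3 (from n4)
Assemble and solve the 5×5 MNA system:
  V(n1)=-1.114-1.805j  V(n2)=-1.822-1.830j  V(n3)=-1.845-1.914j  V(n4)=-0.07193+1.220j  V(n5)=-0.3913-1.698j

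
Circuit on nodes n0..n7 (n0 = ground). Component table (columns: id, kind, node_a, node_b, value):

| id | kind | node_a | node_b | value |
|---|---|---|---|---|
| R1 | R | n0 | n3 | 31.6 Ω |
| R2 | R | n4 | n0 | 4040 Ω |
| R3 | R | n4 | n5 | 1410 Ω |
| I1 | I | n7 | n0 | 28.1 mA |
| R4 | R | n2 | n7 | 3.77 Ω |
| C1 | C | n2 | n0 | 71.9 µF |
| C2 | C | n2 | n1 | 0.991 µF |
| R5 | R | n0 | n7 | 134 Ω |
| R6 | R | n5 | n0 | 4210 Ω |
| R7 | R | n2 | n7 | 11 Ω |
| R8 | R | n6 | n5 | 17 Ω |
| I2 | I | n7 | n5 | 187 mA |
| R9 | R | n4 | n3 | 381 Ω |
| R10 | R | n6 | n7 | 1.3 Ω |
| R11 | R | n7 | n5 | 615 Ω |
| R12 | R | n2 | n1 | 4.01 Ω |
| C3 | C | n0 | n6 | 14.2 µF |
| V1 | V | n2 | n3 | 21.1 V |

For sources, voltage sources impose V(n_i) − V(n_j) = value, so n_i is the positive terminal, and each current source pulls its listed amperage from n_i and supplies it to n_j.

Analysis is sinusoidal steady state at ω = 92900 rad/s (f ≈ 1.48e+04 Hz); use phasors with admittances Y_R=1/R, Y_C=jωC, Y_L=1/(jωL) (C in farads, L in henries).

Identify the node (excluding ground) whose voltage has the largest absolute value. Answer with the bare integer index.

Apply KCL at each of the 7 non-ground nodes and solve the resulting linear system.
Node n1: branches {C2, R12} → V_1 = 0.002984-0.09193j
Node n2: branches {R4, C1, C2, R7, R12, V1} → V_2 = 0.002984-0.09193j
Node n3: branches {R1, R9, V1} → V_3 = -21.10-0.09193j
Node n4: branches {R2, R3, R9} → V_4 = -14.90-0.07207j
Node n5: branches {R3, R6, R8, I2, R11} → V_5 = 2.856-0.02374j
Node n6: branches {R8, R10, C3} → V_6 = -0.01264-0.02268j
Node n7: branches {I1, R4, R5, R7, I2, R10, R11} → V_7 = -0.1931-0.04428j
Source currents: i(V1)=-0.6839-0.002961j

3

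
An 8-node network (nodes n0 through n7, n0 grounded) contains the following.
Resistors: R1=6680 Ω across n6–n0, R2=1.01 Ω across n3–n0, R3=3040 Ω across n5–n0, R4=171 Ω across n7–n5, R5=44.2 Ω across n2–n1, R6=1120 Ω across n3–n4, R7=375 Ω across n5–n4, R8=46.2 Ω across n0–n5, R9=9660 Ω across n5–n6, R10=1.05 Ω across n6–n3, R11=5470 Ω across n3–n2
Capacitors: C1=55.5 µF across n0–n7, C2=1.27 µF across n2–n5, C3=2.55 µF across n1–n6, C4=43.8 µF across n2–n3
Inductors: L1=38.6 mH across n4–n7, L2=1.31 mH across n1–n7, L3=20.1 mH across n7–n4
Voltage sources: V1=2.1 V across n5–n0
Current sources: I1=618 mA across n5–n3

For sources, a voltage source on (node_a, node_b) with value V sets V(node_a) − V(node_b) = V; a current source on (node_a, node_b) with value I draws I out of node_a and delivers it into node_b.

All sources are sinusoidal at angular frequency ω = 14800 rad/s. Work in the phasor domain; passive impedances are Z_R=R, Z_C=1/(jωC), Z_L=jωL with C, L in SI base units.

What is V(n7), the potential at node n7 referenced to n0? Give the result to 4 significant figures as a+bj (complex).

0.002694-0.08115j V

Apply KCL at each of the 7 non-ground nodes and solve the resulting linear system.
Node n1: branches {C3, R5, L2} → V_1 = -0.08245+0.8908j
Node n2: branches {C2, R5, C4, R11} → V_2 = 0.6461+0.04788j
Node n3: branches {R2, R6, C4, R10, R11, I1} → V_3 = 0.5745+0.02382j
Node n4: branches {R6, R7, L1, L3} → V_4 = 0.5217+0.7514j
Node n5: branches {C2, R3, R4, R7, R8, R9, V1, I1} → V_5 = 2.100+0.000j
Node n6: branches {R1, C3, R9, R10} → V_6 = 0.5392-0.0008132j
Node n7: branches {C1, R4, L1, L2, L3} → V_7 = 0.002694-0.08115j
Source currents: i(V1)=-0.6817-0.02580j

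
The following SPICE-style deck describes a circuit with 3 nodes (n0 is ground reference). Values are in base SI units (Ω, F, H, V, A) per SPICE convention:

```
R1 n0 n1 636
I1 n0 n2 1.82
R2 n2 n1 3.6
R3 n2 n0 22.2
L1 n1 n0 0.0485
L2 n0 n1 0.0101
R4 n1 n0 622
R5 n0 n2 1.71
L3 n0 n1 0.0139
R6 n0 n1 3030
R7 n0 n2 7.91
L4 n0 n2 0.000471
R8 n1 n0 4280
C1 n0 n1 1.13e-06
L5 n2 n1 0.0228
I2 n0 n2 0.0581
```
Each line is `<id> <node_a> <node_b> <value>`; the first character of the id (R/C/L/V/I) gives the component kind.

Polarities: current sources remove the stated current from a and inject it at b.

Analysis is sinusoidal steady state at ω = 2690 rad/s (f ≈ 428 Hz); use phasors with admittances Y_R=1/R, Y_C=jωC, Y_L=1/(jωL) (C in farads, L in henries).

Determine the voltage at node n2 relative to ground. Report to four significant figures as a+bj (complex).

1.098+1.207j V

MNA unknowns: 2 node voltages V₁..V_2
R1: Y=0.001572+0.000j on G[0,1]
I1: z[0]−=1.82, z[2]+=1.82
R2: Y=0.2778+0.000j on G[2,1]
R3: Y=0.04505+0.000j on G[2,0]
L1: Y=0.000-0.007665j on G[1,0]
L2: Y=0.000-0.03681j on G[0,1]
R4: Y=0.001608+0.000j on G[1,0]
R5: Y=0.5848+0.000j on G[0,2]
L3: Y=0.000-0.02674j on G[0,1]
R6: Y=0.0003300+0.000j on G[0,1]
R7: Y=0.1264+0.000j on G[0,2]
L4: Y=0.000-0.7893j on G[0,2]
R8: Y=0.0002336+0.000j on G[1,0]
C1: Y=0.000+0.003040j on G[0,1]
L5: Y=0.000-0.01630j on G[2,1]
I2: z[0]−=0.0581, z[2]+=0.0581
solve → V1=0.7479+1.352j, V2=1.098+1.207j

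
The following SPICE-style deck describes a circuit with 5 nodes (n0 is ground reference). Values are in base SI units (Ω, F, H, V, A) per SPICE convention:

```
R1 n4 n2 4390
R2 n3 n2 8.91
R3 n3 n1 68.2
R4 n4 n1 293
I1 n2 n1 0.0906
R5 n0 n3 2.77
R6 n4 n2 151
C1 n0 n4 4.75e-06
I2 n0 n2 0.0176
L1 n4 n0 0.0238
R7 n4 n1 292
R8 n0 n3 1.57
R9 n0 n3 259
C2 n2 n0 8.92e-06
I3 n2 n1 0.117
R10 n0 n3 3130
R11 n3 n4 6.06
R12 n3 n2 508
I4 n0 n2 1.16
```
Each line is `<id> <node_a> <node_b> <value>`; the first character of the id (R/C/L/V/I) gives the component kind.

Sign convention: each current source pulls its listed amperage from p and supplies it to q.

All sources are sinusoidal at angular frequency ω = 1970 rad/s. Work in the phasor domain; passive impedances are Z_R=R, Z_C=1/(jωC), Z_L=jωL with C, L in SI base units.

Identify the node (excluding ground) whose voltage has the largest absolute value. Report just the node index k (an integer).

Apply KCL at each of the 4 non-ground nodes and solve the resulting linear system.
Node n1: branches {R3, R4, I1, R7, I3} → V_1 = 11.02-0.1123j
Node n2: branches {R1, R2, I1, R6, I2, C2, I3, R12, I4} → V_2 = 8.994-1.437j
Node n3: branches {R2, R3, R5, R8, R9, R10, R11, R12} → V_3 = 1.151-0.1358j
Node n4: branches {R1, R4, R6, C1, L1, R7, R11} → V_4 = 1.833-0.06200j

1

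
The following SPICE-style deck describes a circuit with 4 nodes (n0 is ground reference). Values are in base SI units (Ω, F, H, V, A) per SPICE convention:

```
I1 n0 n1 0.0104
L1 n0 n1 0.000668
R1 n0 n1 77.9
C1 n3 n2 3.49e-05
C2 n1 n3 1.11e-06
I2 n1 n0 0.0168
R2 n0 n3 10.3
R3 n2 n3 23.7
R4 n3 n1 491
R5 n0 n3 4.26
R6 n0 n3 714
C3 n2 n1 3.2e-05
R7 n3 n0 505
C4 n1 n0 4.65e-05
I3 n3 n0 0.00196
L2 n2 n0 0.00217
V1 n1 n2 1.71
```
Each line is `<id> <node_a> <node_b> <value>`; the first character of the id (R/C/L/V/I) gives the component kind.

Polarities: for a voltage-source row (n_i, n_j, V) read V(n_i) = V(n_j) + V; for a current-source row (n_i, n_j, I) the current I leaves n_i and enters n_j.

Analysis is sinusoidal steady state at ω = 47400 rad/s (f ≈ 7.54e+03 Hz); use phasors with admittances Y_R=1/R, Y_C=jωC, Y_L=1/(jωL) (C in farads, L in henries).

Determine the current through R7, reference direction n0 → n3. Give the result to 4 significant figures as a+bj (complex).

Element admittances at ω=47400 rad/s:
  I1: injects 0.0104 A into n1 (from n0)
  Y(L1) = 0.000-0.03158j S between n0,n1
  Y(R1) = 0.01284+0.000j S between n0,n1
  Y(C1) = 0.000+1.654j S between n3,n2
  Y(C2) = 0.000+0.05261j S between n1,n3
  I2: injects 0.0168 A into n0 (from n1)
  Y(R2) = 0.09709+0.000j S between n0,n3
  Y(R3) = 0.04219+0.000j S between n2,n3
  Y(R4) = 0.002037+0.000j S between n3,n1
  Y(R5) = 0.2347+0.000j S between n0,n3
  Y(R6) = 0.001401+0.000j S between n0,n3
  Y(C3) = 0.000+1.517j S between n2,n1
  Y(R7) = 0.001980+0.000j S between n3,n0
  Y(C4) = 0.000+2.204j S between n1,n0
  I3: injects 0.00196 A into n0 (from n3)
  Y(L2) = 0.000-0.009722j S between n2,n0
  V1: constraint V(n1)−V(n2) = 1.71
Assemble and solve the 4×4 MNA system:
  V(n1)=0.07289-0.2246j  V(n2)=-1.637-0.2246j  V(n3)=-1.477-0.5113j
  i(V1)=-0.4833-2.831j

0.002924+0.001012j A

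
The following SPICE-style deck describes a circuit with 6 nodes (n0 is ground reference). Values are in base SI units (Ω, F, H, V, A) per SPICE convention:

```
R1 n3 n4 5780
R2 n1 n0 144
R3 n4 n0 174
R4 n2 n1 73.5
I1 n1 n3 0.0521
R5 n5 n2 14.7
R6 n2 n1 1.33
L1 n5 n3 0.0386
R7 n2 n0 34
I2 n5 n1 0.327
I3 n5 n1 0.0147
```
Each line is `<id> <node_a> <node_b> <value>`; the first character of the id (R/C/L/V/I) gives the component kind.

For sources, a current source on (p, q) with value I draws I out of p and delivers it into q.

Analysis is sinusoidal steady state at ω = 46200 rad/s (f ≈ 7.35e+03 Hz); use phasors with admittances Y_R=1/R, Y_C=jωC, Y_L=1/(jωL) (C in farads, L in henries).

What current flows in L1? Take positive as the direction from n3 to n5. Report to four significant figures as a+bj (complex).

Apply KCL at each of the 5 non-ground nodes and solve the resulting linear system.
Node n1: branches {R2, R4, I1, R6, I2, I3} → V_1 = 0.2063-0.3941j
Node n2: branches {R4, R5, R6, R7} → V_2 = -0.1701-0.3977j
Node n3: branches {R1, I1, L1} → V_3 = 21.26+85.93j
Node n4: branches {R1, R3} → V_4 = 0.6213+2.511j
Node n5: branches {R5, L1, I2, I3} → V_5 = -4.480-0.6098j

0.04853-0.01443j A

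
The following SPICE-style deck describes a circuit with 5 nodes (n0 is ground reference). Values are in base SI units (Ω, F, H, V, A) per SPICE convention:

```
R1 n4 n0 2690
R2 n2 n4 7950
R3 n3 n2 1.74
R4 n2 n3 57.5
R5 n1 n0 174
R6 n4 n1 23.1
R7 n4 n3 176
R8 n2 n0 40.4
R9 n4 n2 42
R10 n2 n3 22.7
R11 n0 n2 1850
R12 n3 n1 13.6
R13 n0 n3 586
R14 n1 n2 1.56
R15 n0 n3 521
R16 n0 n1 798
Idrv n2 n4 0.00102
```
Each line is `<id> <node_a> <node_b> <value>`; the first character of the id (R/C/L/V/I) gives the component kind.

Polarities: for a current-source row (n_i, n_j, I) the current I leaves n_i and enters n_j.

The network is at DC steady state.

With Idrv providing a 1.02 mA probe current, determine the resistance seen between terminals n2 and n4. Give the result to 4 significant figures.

R_eq = 14.15 Ω

Apply KCL at each of the 4 non-ground nodes and solve the resulting linear system.
Node n1: branches {R5, R6, R12, R14, R16} → V_1 = 0.0005094
Node n2: branches {R2, R3, R4, R8, R9, R10, R11, R14, Idrv} → V_2 = -0.0003299
Node n3: branches {R3, R4, R7, R10, R12, R13, R15} → V_3 = -0.0001283
Node n4: branches {R1, R2, R6, R7, R9, Idrv} → V_4 = 0.01410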